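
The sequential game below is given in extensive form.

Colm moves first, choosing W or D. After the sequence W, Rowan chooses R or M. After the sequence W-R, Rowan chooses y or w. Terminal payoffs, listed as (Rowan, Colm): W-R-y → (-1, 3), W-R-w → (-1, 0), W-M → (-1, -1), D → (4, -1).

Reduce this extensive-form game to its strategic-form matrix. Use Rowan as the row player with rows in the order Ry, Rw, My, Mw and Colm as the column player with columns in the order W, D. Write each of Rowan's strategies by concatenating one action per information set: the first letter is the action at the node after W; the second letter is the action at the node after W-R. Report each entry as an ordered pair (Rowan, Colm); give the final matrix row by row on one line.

Ry: (-1,3) (4,-1) | Rw: (-1,0) (4,-1) | My: (-1,-1) (4,-1) | Mw: (-1,-1) (4,-1)

            W        D
  Ry   (-1,3)   (4,-1)
  Rw   (-1,0)   (4,-1)
  My  (-1,-1)   (4,-1)
  Mw  (-1,-1)   (4,-1)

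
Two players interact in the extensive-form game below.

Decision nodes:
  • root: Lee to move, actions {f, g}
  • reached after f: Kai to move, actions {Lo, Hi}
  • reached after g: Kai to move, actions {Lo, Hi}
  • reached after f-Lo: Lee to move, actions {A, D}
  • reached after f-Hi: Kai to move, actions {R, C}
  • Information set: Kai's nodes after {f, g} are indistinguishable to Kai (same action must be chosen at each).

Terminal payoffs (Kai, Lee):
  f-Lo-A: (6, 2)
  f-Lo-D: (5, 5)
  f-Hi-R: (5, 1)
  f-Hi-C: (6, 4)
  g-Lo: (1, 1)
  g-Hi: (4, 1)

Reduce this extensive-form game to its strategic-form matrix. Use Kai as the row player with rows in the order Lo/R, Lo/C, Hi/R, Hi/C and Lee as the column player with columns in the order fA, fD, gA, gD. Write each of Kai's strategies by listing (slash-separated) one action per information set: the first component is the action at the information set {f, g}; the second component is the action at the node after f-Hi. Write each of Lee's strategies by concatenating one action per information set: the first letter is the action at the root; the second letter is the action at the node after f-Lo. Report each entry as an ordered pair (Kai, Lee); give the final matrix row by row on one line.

Row Lo/R: fA→(6,2), fD→(5,5), gA→(1,1), gD→(1,1)
Row Lo/C: fA→(6,2), fD→(5,5), gA→(1,1), gD→(1,1)
Row Hi/R: fA→(5,1), fD→(5,1), gA→(4,1), gD→(4,1)
Row Hi/C: fA→(6,4), fD→(6,4), gA→(4,1), gD→(4,1)

Lo/R: (6,2) (5,5) (1,1) (1,1) | Lo/C: (6,2) (5,5) (1,1) (1,1) | Hi/R: (5,1) (5,1) (4,1) (4,1) | Hi/C: (6,4) (6,4) (4,1) (4,1)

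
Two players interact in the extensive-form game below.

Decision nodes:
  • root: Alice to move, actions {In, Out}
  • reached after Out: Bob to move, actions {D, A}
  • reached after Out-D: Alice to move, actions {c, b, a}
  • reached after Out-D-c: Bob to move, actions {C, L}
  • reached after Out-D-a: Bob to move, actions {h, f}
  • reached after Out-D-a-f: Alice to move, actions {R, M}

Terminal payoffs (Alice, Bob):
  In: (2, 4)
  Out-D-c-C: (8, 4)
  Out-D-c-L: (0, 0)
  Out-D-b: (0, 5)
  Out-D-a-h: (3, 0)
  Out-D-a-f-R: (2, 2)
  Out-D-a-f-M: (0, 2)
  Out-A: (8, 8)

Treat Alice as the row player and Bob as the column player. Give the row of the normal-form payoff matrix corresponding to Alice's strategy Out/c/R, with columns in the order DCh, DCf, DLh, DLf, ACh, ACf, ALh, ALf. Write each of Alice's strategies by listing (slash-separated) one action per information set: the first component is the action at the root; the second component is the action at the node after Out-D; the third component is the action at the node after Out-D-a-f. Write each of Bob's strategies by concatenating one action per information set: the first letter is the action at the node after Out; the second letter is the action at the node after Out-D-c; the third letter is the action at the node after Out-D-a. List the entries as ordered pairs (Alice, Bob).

(8,4) (8,4) (0,0) (0,0) (8,8) (8,8) (8,8) (8,8)

vs DCh: Alice plays Out → Bob plays D at [Out] → Alice plays c at [Out-D] → Bob plays C at [Out-D-c] → (8, 4)
vs DCf: Alice plays Out → Bob plays D at [Out] → Alice plays c at [Out-D] → Bob plays C at [Out-D-c] → (8, 4)
vs DLh: Alice plays Out → Bob plays D at [Out] → Alice plays c at [Out-D] → Bob plays L at [Out-D-c] → (0, 0)
vs DLf: Alice plays Out → Bob plays D at [Out] → Alice plays c at [Out-D] → Bob plays L at [Out-D-c] → (0, 0)
vs ACh: Alice plays Out → Bob plays A at [Out] → (8, 8)
vs ACf: Alice plays Out → Bob plays A at [Out] → (8, 8)
vs ALh: Alice plays Out → Bob plays A at [Out] → (8, 8)
vs ALf: Alice plays Out → Bob plays A at [Out] → (8, 8)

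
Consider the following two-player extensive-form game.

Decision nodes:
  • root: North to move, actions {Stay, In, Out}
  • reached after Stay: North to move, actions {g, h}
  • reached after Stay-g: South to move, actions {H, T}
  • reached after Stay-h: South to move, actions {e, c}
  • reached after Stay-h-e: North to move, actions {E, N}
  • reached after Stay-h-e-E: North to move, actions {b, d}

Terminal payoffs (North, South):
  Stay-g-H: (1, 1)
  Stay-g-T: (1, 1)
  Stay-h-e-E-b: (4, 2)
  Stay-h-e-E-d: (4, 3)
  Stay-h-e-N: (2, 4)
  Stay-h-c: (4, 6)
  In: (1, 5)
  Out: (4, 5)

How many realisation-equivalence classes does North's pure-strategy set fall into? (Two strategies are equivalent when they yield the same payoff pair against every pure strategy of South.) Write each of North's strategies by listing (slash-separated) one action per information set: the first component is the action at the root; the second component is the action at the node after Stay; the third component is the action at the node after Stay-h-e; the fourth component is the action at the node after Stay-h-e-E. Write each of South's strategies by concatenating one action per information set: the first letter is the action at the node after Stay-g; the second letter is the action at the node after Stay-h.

6

North has 24 pure strategies: Stay/g/E/b, Stay/g/E/d, Stay/g/N/b, Stay/g/N/d, Stay/h/E/b, Stay/h/E/d, Stay/h/N/b, Stay/h/N/d, In/g/E/b, In/g/E/d, In/g/N/b, In/g/N/d, In/h/E/b, In/h/E/d, In/h/N/b, In/h/N/d, Out/g/E/b, Out/g/E/d, Out/g/N/b, Out/g/N/d, Out/h/E/b, Out/h/E/d, Out/h/N/b, Out/h/N/d. Columns: He, Hc, Te, Tc.
{Stay/g/E/b, Stay/g/E/d, Stay/g/N/b, Stay/g/N/d} → row (1,1) (1,1) (1,1) (1,1)
{Stay/h/E/b} → row (4,2) (4,6) (4,2) (4,6)
{Stay/h/E/d} → row (4,3) (4,6) (4,3) (4,6)
{Stay/h/N/b, Stay/h/N/d} → row (2,4) (4,6) (2,4) (4,6)
{In/g/E/b, In/g/E/d, In/g/N/b, In/g/N/d, In/h/E/b, In/h/E/d, In/h/N/b, In/h/N/d} → row (1,5) (1,5) (1,5) (1,5)
{Out/g/E/b, Out/g/E/d, Out/g/N/b, Out/g/N/d, Out/h/E/b, Out/h/E/d, Out/h/N/b, Out/h/N/d} → row (4,5) (4,5) (4,5) (4,5)
That's 6 distinct rows out of 24 strategies.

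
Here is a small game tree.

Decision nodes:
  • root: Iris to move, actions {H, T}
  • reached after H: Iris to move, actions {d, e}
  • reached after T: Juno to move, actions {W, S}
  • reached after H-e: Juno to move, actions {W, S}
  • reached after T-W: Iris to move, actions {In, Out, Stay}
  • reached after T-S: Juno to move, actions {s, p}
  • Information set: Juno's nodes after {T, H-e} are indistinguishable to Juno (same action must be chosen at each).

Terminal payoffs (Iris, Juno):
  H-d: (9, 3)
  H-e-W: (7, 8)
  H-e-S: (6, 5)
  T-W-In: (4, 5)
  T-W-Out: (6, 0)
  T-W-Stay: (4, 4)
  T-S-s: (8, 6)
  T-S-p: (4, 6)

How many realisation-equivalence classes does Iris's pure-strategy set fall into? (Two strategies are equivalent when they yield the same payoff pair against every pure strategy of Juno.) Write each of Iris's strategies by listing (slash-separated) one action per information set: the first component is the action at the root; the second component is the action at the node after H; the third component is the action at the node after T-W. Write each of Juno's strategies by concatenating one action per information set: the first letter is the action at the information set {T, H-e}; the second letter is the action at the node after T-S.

Iris has 12 pure strategies: H/d/In, H/d/Out, H/d/Stay, H/e/In, H/e/Out, H/e/Stay, T/d/In, T/d/Out, T/d/Stay, T/e/In, T/e/Out, T/e/Stay. Columns: Ws, Wp, Ss, Sp.
{H/d/In, H/d/Out, H/d/Stay} → row (9,3) (9,3) (9,3) (9,3)
{H/e/In, H/e/Out, H/e/Stay} → row (7,8) (7,8) (6,5) (6,5)
{T/d/In, T/e/In} → row (4,5) (4,5) (8,6) (4,6)
{T/d/Out, T/e/Out} → row (6,0) (6,0) (8,6) (4,6)
{T/d/Stay, T/e/Stay} → row (4,4) (4,4) (8,6) (4,6)
That's 5 distinct rows out of 12 strategies.

5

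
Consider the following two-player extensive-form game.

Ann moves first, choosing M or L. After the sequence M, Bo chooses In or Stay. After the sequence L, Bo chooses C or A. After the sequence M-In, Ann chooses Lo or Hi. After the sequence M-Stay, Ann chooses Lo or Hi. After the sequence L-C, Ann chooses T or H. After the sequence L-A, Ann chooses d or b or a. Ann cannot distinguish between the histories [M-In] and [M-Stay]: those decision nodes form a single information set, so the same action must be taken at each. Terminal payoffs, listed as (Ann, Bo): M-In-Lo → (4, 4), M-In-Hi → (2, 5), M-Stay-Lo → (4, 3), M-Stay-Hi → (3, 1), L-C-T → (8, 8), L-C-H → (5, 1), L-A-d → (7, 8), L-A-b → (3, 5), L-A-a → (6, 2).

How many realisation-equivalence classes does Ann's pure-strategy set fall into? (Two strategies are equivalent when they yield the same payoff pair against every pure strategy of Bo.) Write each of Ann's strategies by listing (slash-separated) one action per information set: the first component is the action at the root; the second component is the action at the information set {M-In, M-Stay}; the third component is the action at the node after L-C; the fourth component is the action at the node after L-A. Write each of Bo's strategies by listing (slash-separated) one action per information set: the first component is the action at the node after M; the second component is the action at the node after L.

8

Ann has 24 pure strategies: M/Lo/T/d, M/Lo/T/b, M/Lo/T/a, M/Lo/H/d, M/Lo/H/b, M/Lo/H/a, M/Hi/T/d, M/Hi/T/b, M/Hi/T/a, M/Hi/H/d, M/Hi/H/b, M/Hi/H/a, L/Lo/T/d, L/Lo/T/b, L/Lo/T/a, L/Lo/H/d, L/Lo/H/b, L/Lo/H/a, L/Hi/T/d, L/Hi/T/b, L/Hi/T/a, L/Hi/H/d, L/Hi/H/b, L/Hi/H/a. Columns: In/C, In/A, Stay/C, Stay/A.
{M/Lo/T/d, M/Lo/T/b, M/Lo/T/a, M/Lo/H/d, M/Lo/H/b, M/Lo/H/a} → row (4,4) (4,4) (4,3) (4,3)
{M/Hi/T/d, M/Hi/T/b, M/Hi/T/a, M/Hi/H/d, M/Hi/H/b, M/Hi/H/a} → row (2,5) (2,5) (3,1) (3,1)
{L/Lo/T/d, L/Hi/T/d} → row (8,8) (7,8) (8,8) (7,8)
{L/Lo/T/b, L/Hi/T/b} → row (8,8) (3,5) (8,8) (3,5)
{L/Lo/T/a, L/Hi/T/a} → row (8,8) (6,2) (8,8) (6,2)
{L/Lo/H/d, L/Hi/H/d} → row (5,1) (7,8) (5,1) (7,8)
{L/Lo/H/b, L/Hi/H/b} → row (5,1) (3,5) (5,1) (3,5)
{L/Lo/H/a, L/Hi/H/a} → row (5,1) (6,2) (5,1) (6,2)
That's 8 distinct rows out of 24 strategies.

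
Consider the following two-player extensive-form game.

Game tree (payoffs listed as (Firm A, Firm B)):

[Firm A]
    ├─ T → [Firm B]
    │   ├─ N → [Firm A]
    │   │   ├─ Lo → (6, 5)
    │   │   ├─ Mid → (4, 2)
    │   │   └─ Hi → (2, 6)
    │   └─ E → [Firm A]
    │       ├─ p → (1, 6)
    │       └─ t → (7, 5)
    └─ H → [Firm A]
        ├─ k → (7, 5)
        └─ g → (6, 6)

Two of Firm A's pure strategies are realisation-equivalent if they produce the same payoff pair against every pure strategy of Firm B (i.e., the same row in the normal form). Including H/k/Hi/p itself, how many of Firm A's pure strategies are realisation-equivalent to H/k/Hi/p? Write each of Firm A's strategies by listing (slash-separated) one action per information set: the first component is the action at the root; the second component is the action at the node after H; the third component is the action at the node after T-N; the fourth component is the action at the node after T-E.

Row for H/k/Hi/p (columns N, E): (7,5) (7,5).
Under H/k/Hi/p, Firm A's choice at the node after T-N and at the node after T-E can never be reached regardless of what Firm B does, so varying those choices leaves every outcome unchanged.
Holding the reachable choices fixed and varying the unreachable ones freely already gives 3 × 2 = 6 equivalent strategies.
No other strategy reproduces this row, so those 6 are the full class: H/k/Lo/p, H/k/Lo/t, H/k/Mid/p, H/k/Mid/t, H/k/Hi/p, H/k/Hi/t.

6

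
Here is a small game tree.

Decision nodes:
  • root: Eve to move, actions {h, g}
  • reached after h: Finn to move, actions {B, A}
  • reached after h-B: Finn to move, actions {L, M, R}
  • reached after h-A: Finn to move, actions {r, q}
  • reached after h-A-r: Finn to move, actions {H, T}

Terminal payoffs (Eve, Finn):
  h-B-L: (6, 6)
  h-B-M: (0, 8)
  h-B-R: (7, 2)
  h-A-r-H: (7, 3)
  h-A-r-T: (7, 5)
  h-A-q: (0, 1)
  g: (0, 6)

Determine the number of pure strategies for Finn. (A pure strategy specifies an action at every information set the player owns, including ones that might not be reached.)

Finn owns the node after h with actions {B, A} — two choices.
Finn owns the node after h-B with actions {L, M, R} — three choices.
Finn owns the node after h-A with actions {r, q} — two choices.
Finn owns the node after h-A-r with actions {H, T} — two choices.
A pure strategy fixes one action at each information set independently, so the count is the product 2 × 3 × 2 × 2 = 24.

24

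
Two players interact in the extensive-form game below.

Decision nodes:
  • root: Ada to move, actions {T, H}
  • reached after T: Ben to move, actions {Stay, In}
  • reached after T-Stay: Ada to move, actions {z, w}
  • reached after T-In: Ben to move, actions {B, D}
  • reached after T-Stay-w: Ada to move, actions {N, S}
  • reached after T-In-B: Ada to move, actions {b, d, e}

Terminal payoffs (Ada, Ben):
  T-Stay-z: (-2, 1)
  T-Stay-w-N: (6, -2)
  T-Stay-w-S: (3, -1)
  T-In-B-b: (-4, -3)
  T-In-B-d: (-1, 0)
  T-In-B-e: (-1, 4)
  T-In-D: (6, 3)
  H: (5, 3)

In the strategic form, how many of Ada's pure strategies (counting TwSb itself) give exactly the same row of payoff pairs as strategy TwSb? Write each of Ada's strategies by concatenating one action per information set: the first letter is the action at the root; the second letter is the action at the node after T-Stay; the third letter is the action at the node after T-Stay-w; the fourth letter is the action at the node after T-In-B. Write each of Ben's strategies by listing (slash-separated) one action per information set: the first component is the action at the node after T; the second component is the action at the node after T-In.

1

Row for TwSb (columns Stay/B, Stay/D, In/B, In/D): (3,-1) (3,-1) (-4,-3) (6,3).
Every one of Ada's information sets is on the play path for some reply by Ben when Ada follows TwSb.
Changing the action at any of them therefore changes at least one column, so only TwSb itself gives this row.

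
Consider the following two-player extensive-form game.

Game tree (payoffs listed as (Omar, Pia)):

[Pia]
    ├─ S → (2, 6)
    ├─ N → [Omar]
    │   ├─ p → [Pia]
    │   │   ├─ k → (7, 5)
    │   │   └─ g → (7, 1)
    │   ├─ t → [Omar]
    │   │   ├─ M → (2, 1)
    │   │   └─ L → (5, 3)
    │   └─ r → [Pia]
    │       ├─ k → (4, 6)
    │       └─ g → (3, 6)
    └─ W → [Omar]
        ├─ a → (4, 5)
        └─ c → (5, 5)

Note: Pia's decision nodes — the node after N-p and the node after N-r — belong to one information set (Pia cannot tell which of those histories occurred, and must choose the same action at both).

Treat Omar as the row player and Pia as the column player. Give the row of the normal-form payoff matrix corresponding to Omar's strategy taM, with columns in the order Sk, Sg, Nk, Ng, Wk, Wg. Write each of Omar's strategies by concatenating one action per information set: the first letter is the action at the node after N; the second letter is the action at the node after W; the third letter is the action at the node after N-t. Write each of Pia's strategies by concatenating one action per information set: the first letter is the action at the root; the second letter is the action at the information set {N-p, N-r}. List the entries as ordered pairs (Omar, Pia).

vs Sk: Pia plays S → (2, 6)
vs Sg: Pia plays S → (2, 6)
vs Nk: Pia plays N → Omar plays t at [N] → Omar plays M at [N-t] → (2, 1)
vs Ng: Pia plays N → Omar plays t at [N] → Omar plays M at [N-t] → (2, 1)
vs Wk: Pia plays W → Omar plays a at [W] → (4, 5)
vs Wg: Pia plays W → Omar plays a at [W] → (4, 5)

(2,6) (2,6) (2,1) (2,1) (4,5) (4,5)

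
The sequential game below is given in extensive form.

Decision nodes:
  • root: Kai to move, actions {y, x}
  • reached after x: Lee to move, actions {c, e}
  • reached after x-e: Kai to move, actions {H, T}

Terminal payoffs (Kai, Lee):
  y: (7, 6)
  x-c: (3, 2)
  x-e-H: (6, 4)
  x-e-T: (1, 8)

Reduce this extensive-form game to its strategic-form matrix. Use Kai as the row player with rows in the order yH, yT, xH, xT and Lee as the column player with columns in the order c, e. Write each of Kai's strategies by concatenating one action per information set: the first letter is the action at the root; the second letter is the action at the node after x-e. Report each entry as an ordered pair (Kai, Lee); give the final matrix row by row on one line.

Row yH: c→(7,6), e→(7,6)
Row yT: c→(7,6), e→(7,6)
Row xH: c→(3,2), e→(6,4)
Row xT: c→(3,2), e→(1,8)

yH: (7,6) (7,6) | yT: (7,6) (7,6) | xH: (3,2) (6,4) | xT: (3,2) (1,8)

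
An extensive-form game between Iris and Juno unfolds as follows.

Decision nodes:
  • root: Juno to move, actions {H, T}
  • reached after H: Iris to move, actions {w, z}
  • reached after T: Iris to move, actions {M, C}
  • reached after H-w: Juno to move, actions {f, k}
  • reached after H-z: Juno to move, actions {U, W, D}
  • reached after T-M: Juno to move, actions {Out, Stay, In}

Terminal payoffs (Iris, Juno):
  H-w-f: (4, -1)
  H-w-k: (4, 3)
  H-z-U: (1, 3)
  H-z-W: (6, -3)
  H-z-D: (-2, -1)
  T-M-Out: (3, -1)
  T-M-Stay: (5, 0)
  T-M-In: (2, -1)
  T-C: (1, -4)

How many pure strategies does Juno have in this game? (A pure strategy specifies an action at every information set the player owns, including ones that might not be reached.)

36

Juno owns the root with actions {H, T} — two choices.
Juno owns the node after H-w with actions {f, k} — two choices.
Juno owns the node after H-z with actions {U, W, D} — three choices.
Juno owns the node after T-M with actions {Out, Stay, In} — three choices.
A pure strategy fixes one action at each information set independently, so the count is the product 2 × 2 × 3 × 3 = 36.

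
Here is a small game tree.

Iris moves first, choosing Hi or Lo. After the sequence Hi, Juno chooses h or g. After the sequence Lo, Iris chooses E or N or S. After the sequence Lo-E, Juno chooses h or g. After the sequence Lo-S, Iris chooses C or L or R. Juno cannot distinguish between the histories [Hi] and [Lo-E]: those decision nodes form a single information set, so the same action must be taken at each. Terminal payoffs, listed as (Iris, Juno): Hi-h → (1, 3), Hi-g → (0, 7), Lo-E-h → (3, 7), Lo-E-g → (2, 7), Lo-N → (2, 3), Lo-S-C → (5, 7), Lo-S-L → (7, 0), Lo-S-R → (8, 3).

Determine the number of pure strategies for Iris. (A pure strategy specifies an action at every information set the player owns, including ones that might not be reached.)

18

Iris owns the root with actions {Hi, Lo} — two choices.
Iris owns the node after Lo with actions {E, N, S} — three choices.
Iris owns the node after Lo-S with actions {C, L, R} — three choices.
A pure strategy fixes one action at each information set independently, so the count is the product 2 × 3 × 3 = 18.
(For reference, Juno has 2 pure strategies, giving a 18×2 normal-form matrix.)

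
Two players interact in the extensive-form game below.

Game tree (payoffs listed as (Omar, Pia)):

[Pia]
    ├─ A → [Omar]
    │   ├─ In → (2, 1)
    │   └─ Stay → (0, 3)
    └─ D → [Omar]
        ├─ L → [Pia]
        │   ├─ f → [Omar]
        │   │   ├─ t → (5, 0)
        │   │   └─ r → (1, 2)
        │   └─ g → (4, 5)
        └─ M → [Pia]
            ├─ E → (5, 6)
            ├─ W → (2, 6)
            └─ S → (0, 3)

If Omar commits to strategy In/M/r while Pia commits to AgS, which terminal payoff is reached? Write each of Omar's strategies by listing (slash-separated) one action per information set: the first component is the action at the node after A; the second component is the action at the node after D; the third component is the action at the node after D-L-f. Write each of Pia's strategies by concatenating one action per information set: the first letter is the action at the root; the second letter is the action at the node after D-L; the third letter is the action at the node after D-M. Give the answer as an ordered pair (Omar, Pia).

Trace the play path from the root:
  Pia plays A
  Omar plays In at [A]
→ terminal payoff (2, 1).
(Omar's choice at the node after D is never reached on this path, so it doesn't affect the outcome.)

(2, 1)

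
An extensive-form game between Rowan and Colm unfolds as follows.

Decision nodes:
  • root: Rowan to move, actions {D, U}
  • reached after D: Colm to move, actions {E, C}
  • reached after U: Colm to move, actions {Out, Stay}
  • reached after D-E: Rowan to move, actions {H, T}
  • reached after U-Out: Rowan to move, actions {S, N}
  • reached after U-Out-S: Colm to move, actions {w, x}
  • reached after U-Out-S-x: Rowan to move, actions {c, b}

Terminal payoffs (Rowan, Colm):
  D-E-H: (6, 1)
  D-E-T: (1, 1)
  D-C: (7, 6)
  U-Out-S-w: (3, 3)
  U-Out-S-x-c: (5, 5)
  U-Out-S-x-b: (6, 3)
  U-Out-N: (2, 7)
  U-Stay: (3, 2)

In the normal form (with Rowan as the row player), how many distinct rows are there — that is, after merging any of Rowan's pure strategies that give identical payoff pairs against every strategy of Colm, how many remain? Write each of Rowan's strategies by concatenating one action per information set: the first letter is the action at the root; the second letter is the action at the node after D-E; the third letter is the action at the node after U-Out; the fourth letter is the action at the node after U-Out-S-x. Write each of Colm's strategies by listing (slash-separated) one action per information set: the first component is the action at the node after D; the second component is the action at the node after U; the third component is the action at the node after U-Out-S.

5

Rowan has 16 pure strategies: DHSc, DHSb, DHNc, DHNb, DTSc, DTSb, DTNc, DTNb, UHSc, UHSb, UHNc, UHNb, UTSc, UTSb, UTNc, UTNb. Columns: E/Out/w, E/Out/x, E/Stay/w, E/Stay/x, C/Out/w, C/Out/x, C/Stay/w, C/Stay/x.
{DHSc, DHSb, DHNc, DHNb} → row (6,1) (6,1) (6,1) (6,1) (7,6) (7,6) (7,6) (7,6)
{DTSc, DTSb, DTNc, DTNb} → row (1,1) (1,1) (1,1) (1,1) (7,6) (7,6) (7,6) (7,6)
{UHSc, UTSc} → row (3,3) (5,5) (3,2) (3,2) (3,3) (5,5) (3,2) (3,2)
{UHSb, UTSb} → row (3,3) (6,3) (3,2) (3,2) (3,3) (6,3) (3,2) (3,2)
{UHNc, UHNb, UTNc, UTNb} → row (2,7) (2,7) (3,2) (3,2) (2,7) (2,7) (3,2) (3,2)
That's 5 distinct rows out of 16 strategies.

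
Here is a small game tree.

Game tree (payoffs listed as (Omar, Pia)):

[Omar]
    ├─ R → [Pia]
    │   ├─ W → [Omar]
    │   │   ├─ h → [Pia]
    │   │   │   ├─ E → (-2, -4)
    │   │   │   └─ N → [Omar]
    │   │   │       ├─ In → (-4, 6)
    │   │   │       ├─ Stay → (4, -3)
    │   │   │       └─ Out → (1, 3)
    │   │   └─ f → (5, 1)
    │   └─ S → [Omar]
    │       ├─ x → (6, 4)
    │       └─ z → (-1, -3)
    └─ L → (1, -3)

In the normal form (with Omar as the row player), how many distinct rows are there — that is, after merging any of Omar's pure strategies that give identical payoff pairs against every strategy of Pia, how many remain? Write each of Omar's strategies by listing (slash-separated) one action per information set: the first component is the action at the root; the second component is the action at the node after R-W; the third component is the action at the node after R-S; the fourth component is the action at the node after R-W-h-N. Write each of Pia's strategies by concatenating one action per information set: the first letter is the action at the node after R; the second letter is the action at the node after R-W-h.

9

Omar has 24 pure strategies: R/h/x/In, R/h/x/Stay, R/h/x/Out, R/h/z/In, R/h/z/Stay, R/h/z/Out, R/f/x/In, R/f/x/Stay, R/f/x/Out, R/f/z/In, R/f/z/Stay, R/f/z/Out, L/h/x/In, L/h/x/Stay, L/h/x/Out, L/h/z/In, L/h/z/Stay, L/h/z/Out, L/f/x/In, L/f/x/Stay, L/f/x/Out, L/f/z/In, L/f/z/Stay, L/f/z/Out. Columns: WE, WN, SE, SN.
{R/h/x/In} → row (-2,-4) (-4,6) (6,4) (6,4)
{R/h/x/Stay} → row (-2,-4) (4,-3) (6,4) (6,4)
{R/h/x/Out} → row (-2,-4) (1,3) (6,4) (6,4)
{R/h/z/In} → row (-2,-4) (-4,6) (-1,-3) (-1,-3)
{R/h/z/Stay} → row (-2,-4) (4,-3) (-1,-3) (-1,-3)
{R/h/z/Out} → row (-2,-4) (1,3) (-1,-3) (-1,-3)
{R/f/x/In, R/f/x/Stay, R/f/x/Out} → row (5,1) (5,1) (6,4) (6,4)
{R/f/z/In, R/f/z/Stay, R/f/z/Out} → row (5,1) (5,1) (-1,-3) (-1,-3)
{L/h/x/In, L/h/x/Stay, L/h/x/Out, L/h/z/In, L/h/z/Stay, L/h/z/Out, L/f/x/In, L/f/x/Stay, L/f/x/Out, L/f/z/In, L/f/z/Stay, L/f/z/Out} → row (1,-3) (1,-3) (1,-3) (1,-3)
That's 9 distinct rows out of 24 strategies.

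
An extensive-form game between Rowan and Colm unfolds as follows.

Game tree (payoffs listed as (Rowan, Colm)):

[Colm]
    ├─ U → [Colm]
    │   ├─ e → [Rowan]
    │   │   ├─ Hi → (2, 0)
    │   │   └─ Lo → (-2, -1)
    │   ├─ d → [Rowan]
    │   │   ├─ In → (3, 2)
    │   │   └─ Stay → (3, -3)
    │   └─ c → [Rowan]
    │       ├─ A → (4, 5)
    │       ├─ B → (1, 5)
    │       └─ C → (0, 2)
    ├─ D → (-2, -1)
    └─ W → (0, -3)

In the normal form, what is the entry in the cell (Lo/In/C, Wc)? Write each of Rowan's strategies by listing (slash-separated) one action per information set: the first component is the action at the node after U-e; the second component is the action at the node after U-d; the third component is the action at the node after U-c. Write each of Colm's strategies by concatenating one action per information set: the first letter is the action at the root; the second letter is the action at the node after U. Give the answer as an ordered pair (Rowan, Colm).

(0, -3)

Trace the play path from the root:
  Colm plays W
→ terminal payoff (0, -3).
(Rowan's choice at the node after U-e is never reached on this path, so it doesn't affect the outcome.)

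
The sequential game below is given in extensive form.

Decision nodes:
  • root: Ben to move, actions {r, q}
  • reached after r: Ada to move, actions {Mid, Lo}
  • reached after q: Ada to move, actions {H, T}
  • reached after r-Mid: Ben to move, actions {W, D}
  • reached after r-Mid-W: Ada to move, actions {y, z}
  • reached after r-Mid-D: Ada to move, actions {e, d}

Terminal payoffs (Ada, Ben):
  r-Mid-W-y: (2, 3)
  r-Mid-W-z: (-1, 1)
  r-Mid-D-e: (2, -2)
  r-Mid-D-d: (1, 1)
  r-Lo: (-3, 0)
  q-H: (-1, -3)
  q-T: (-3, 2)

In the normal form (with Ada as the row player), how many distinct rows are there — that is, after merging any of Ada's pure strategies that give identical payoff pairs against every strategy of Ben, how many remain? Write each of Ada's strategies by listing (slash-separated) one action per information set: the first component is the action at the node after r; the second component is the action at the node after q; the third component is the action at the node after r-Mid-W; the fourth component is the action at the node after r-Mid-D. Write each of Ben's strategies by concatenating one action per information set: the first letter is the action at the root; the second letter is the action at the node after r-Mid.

Ada has 16 pure strategies: Mid/H/y/e, Mid/H/y/d, Mid/H/z/e, Mid/H/z/d, Mid/T/y/e, Mid/T/y/d, Mid/T/z/e, Mid/T/z/d, Lo/H/y/e, Lo/H/y/d, Lo/H/z/e, Lo/H/z/d, Lo/T/y/e, Lo/T/y/d, Lo/T/z/e, Lo/T/z/d. Columns: rW, rD, qW, qD.
{Mid/H/y/e} → row (2,3) (2,-2) (-1,-3) (-1,-3)
{Mid/H/y/d} → row (2,3) (1,1) (-1,-3) (-1,-3)
{Mid/H/z/e} → row (-1,1) (2,-2) (-1,-3) (-1,-3)
{Mid/H/z/d} → row (-1,1) (1,1) (-1,-3) (-1,-3)
{Mid/T/y/e} → row (2,3) (2,-2) (-3,2) (-3,2)
{Mid/T/y/d} → row (2,3) (1,1) (-3,2) (-3,2)
{Mid/T/z/e} → row (-1,1) (2,-2) (-3,2) (-3,2)
{Mid/T/z/d} → row (-1,1) (1,1) (-3,2) (-3,2)
{Lo/H/y/e, Lo/H/y/d, Lo/H/z/e, Lo/H/z/d} → row (-3,0) (-3,0) (-1,-3) (-1,-3)
{Lo/T/y/e, Lo/T/y/d, Lo/T/z/e, Lo/T/z/d} → row (-3,0) (-3,0) (-3,2) (-3,2)
That's 10 distinct rows out of 16 strategies.

10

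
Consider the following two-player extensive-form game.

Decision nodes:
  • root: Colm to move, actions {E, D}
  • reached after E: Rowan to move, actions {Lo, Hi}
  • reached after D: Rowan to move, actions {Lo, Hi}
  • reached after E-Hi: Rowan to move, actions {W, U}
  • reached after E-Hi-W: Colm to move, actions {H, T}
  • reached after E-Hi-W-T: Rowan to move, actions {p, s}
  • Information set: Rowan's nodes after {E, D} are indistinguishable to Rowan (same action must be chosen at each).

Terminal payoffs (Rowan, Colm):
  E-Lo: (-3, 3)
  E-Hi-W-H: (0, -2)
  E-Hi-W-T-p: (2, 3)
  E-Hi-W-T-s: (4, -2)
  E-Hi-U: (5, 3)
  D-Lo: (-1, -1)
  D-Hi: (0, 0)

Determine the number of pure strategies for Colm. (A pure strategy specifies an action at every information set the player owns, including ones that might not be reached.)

Colm owns the root with actions {E, D} — two choices.
Colm owns the node after E-Hi-W with actions {H, T} — two choices.
A pure strategy fixes one action at each information set independently, so the count is the product 2 × 2 = 4.

4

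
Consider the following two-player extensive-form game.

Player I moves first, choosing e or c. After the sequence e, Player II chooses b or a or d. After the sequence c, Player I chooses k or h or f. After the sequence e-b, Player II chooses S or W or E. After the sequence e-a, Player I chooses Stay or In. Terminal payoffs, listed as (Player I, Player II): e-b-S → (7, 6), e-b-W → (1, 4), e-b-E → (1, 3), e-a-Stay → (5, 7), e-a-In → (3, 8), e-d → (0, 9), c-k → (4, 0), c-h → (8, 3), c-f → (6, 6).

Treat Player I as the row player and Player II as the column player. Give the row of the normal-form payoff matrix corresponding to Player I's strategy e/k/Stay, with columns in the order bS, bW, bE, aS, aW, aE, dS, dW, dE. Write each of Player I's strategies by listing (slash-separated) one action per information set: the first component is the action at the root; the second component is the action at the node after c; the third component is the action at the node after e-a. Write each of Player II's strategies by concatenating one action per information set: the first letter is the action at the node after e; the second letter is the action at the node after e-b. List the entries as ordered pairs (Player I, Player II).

(7,6) (1,4) (1,3) (5,7) (5,7) (5,7) (0,9) (0,9) (0,9)

vs bS: Player I plays e → Player II plays b at [e] → Player II plays S at [e-b] → (7, 6)
vs bW: Player I plays e → Player II plays b at [e] → Player II plays W at [e-b] → (1, 4)
vs bE: Player I plays e → Player II plays b at [e] → Player II plays E at [e-b] → (1, 3)
vs aS: Player I plays e → Player II plays a at [e] → Player I plays Stay at [e-a] → (5, 7)
vs aW: Player I plays e → Player II plays a at [e] → Player I plays Stay at [e-a] → (5, 7)
vs aE: Player I plays e → Player II plays a at [e] → Player I plays Stay at [e-a] → (5, 7)
vs dS: Player I plays e → Player II plays d at [e] → (0, 9)
vs dW: Player I plays e → Player II plays d at [e] → (0, 9)
vs dE: Player I plays e → Player II plays d at [e] → (0, 9)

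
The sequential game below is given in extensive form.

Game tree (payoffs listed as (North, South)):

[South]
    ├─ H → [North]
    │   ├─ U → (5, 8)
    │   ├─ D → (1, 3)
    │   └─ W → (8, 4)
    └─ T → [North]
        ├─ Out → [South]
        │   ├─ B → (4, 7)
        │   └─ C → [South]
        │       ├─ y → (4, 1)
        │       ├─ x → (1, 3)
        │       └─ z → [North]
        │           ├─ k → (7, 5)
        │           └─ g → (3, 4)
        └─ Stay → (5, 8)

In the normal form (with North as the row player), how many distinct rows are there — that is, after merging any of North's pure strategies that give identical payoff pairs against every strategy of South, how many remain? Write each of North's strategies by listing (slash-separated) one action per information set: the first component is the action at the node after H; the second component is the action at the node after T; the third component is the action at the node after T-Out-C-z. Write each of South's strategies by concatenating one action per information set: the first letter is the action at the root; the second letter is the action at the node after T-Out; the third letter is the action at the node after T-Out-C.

North has 12 pure strategies: U/Out/k, U/Out/g, U/Stay/k, U/Stay/g, D/Out/k, D/Out/g, D/Stay/k, D/Stay/g, W/Out/k, W/Out/g, W/Stay/k, W/Stay/g. Columns: HBy, HBx, HBz, HCy, HCx, HCz, TBy, TBx, TBz, TCy, TCx, TCz.
{U/Out/k} → row (5,8) (5,8) (5,8) (5,8) (5,8) (5,8) (4,7) (4,7) (4,7) (4,1) (1,3) (7,5)
{U/Out/g} → row (5,8) (5,8) (5,8) (5,8) (5,8) (5,8) (4,7) (4,7) (4,7) (4,1) (1,3) (3,4)
{U/Stay/k, U/Stay/g} → row (5,8) (5,8) (5,8) (5,8) (5,8) (5,8) (5,8) (5,8) (5,8) (5,8) (5,8) (5,8)
{D/Out/k} → row (1,3) (1,3) (1,3) (1,3) (1,3) (1,3) (4,7) (4,7) (4,7) (4,1) (1,3) (7,5)
{D/Out/g} → row (1,3) (1,3) (1,3) (1,3) (1,3) (1,3) (4,7) (4,7) (4,7) (4,1) (1,3) (3,4)
{D/Stay/k, D/Stay/g} → row (1,3) (1,3) (1,3) (1,3) (1,3) (1,3) (5,8) (5,8) (5,8) (5,8) (5,8) (5,8)
{W/Out/k} → row (8,4) (8,4) (8,4) (8,4) (8,4) (8,4) (4,7) (4,7) (4,7) (4,1) (1,3) (7,5)
{W/Out/g} → row (8,4) (8,4) (8,4) (8,4) (8,4) (8,4) (4,7) (4,7) (4,7) (4,1) (1,3) (3,4)
{W/Stay/k, W/Stay/g} → row (8,4) (8,4) (8,4) (8,4) (8,4) (8,4) (5,8) (5,8) (5,8) (5,8) (5,8) (5,8)
That's 9 distinct rows out of 12 strategies.

9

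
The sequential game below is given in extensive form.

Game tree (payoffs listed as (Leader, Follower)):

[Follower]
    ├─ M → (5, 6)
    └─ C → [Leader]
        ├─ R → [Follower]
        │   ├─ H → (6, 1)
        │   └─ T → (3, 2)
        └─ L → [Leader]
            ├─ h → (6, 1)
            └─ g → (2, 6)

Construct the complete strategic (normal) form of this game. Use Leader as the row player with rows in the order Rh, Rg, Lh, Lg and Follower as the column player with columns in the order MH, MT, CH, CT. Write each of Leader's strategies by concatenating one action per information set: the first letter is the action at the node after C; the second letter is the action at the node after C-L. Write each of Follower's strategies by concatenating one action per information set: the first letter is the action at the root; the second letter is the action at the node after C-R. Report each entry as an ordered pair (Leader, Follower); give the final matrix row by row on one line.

Row Rh: MH→(5,6), MT→(5,6), CH→(6,1), CT→(3,2)
Row Rg: MH→(5,6), MT→(5,6), CH→(6,1), CT→(3,2)
Row Lh: MH→(5,6), MT→(5,6), CH→(6,1), CT→(6,1)
Row Lg: MH→(5,6), MT→(5,6), CH→(2,6), CT→(2,6)

Rh: (5,6) (5,6) (6,1) (3,2) | Rg: (5,6) (5,6) (6,1) (3,2) | Lh: (5,6) (5,6) (6,1) (6,1) | Lg: (5,6) (5,6) (2,6) (2,6)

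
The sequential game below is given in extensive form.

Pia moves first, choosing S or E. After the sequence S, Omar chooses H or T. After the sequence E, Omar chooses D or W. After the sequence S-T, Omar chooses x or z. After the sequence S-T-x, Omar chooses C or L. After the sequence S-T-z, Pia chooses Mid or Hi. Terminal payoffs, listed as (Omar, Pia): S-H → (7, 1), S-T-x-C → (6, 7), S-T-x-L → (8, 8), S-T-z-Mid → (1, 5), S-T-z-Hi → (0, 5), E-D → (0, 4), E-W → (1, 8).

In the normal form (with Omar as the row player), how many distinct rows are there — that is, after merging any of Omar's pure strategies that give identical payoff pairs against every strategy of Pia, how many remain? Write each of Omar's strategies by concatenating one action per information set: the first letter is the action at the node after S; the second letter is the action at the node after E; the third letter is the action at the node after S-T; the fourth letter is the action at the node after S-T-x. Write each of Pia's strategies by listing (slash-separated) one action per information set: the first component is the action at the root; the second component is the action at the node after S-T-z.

8

Omar has 16 pure strategies: HDxC, HDxL, HDzC, HDzL, HWxC, HWxL, HWzC, HWzL, TDxC, TDxL, TDzC, TDzL, TWxC, TWxL, TWzC, TWzL. Columns: S/Mid, S/Hi, E/Mid, E/Hi.
{HDxC, HDxL, HDzC, HDzL} → row (7,1) (7,1) (0,4) (0,4)
{HWxC, HWxL, HWzC, HWzL} → row (7,1) (7,1) (1,8) (1,8)
{TDxC} → row (6,7) (6,7) (0,4) (0,4)
{TDxL} → row (8,8) (8,8) (0,4) (0,4)
{TDzC, TDzL} → row (1,5) (0,5) (0,4) (0,4)
{TWxC} → row (6,7) (6,7) (1,8) (1,8)
{TWxL} → row (8,8) (8,8) (1,8) (1,8)
{TWzC, TWzL} → row (1,5) (0,5) (1,8) (1,8)
That's 8 distinct rows out of 16 strategies.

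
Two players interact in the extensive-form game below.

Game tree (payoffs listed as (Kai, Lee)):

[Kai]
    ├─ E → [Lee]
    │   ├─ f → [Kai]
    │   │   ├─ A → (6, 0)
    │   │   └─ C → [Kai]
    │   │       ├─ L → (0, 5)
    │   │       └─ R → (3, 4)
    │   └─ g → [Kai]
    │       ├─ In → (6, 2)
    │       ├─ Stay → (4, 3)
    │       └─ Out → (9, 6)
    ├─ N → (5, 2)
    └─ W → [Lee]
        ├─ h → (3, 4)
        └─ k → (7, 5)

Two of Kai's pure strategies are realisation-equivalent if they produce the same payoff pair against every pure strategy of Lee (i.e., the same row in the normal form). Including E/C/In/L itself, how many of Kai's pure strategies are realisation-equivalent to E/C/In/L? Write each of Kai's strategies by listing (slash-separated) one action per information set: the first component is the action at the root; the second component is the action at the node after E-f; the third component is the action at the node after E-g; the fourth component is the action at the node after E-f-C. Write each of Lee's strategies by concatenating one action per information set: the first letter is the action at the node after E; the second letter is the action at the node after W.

1

Row for E/C/In/L (columns fh, fk, gh, gk): (0,5) (0,5) (6,2) (6,2).
Every one of Kai's information sets is on the play path for some reply by Lee when Kai follows E/C/In/L.
Changing the action at any of them therefore changes at least one column, so only E/C/In/L itself gives this row.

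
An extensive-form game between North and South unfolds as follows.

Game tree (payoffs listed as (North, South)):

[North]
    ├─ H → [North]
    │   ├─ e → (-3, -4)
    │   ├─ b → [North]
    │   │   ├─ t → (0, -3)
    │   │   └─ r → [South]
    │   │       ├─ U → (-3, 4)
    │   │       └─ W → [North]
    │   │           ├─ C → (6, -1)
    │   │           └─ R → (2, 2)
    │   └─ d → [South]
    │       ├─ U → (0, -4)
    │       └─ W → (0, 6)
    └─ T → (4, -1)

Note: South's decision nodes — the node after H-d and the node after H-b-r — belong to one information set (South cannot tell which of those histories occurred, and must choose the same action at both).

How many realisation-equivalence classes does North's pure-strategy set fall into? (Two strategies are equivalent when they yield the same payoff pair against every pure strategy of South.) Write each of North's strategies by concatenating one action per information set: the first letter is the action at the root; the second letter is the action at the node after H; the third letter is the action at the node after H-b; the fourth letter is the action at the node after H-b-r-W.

North has 24 pure strategies: HetC, HetR, HerC, HerR, HbtC, HbtR, HbrC, HbrR, HdtC, HdtR, HdrC, HdrR, TetC, TetR, TerC, TerR, TbtC, TbtR, TbrC, TbrR, TdtC, TdtR, TdrC, TdrR. Columns: U, W.
{HetC, HetR, HerC, HerR} → row (-3,-4) (-3,-4)
{HbtC, HbtR} → row (0,-3) (0,-3)
{HbrC} → row (-3,4) (6,-1)
{HbrR} → row (-3,4) (2,2)
{HdtC, HdtR, HdrC, HdrR} → row (0,-4) (0,6)
{TetC, TetR, TerC, TerR, TbtC, TbtR, TbrC, TbrR, TdtC, TdtR, TdrC, TdrR} → row (4,-1) (4,-1)
That's 6 distinct rows out of 24 strategies.

6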